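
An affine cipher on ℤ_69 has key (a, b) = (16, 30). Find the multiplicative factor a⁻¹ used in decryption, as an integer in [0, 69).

13

gcd(69, 16) by repeated division:
69 = 4×16 + 5
16 = 3×5 + 1
5 = 5×1 + 0
The gcd is 1. Working backward:
1 = 16 − 3·5
1 = −3·69 + 13·16
So 16·13 ≡ 1 (mod 69).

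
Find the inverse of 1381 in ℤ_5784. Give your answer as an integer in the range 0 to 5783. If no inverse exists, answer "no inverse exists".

gcd(5784, 1381) by repeated division:
5784 = 4*1381 + 260
1381 = 5*260 + 81
260 = 3*81 + 17
81 = 4*17 + 13
17 = 1*13 + 4
13 = 3*4 + 1
4 = 4*1 + 0
The gcd is 1. Working backward:
1 = 13 − 3·4
1 = −3·17 + 4·13
1 = 4·81 − 19·17
1 = −19·260 + 61·81
1 = 61·1381 − 324·260
1 = −324·5784 + 1357·1381
So 1381·1357 ≡ 1 (mod 5784).

1357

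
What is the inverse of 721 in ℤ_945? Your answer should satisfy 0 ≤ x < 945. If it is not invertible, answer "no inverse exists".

Euclidean algorithm on 945, 721:
945 = 1×721 + 224
721 = 3×224 + 49
224 = 4×49 + 28
49 = 1×28 + 21
28 = 1×21 + 7
21 = 3×7 + 0
gcd(721, 945) = 7 ≠ 1, so 721 has no multiplicative inverse modulo 945.

no inverse exists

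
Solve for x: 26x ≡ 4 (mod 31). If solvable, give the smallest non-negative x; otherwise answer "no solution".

24

First find gcd(26, 31):
31 = 1·26 + 5
26 = 5·5 + 1
5 = 5·1 + 0
gcd = 1, so a unique solution mod 31 exists.
Back-substitute for the Bézout coefficients:
1 = 26 − 5·5
1 = −5·31 + 6·26
So 26·(6) ≡ 1 (mod 31), giving 26⁻¹ ≡ 6.
x ≡ 26⁻¹·4 ≡ 6·4 ≡ 24 (mod 31).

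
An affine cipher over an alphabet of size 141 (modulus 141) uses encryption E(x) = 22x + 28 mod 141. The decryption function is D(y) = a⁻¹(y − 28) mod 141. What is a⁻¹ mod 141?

109

Run Euclid on (141, 22):
141 = 6*22 + 9
22 = 2*9 + 4
9 = 2*4 + 1
4 = 4*1 + 0
Since gcd(22, 141) = 1, back-substitute to write 1 as a combination:
1 = 9 − 2·4
1 = −2·22 + 5·9
1 = 5·141 − 32·22
So 22·(-32) ≡ 1 (mod 141), and -32 ≡ 109 (mod 141).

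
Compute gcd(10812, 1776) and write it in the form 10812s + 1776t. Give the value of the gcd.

Euclidean algorithm:
10812 = 6·1776 + 156
1776 = 11·156 + 60
156 = 2·60 + 36
60 = 1·36 + 24
36 = 1·24 + 12
24 = 2·12 + 0
gcd(10812, 1776) = 12.
Express as a combination:
12 = 36 − 24
12 = −60 + 2·36
12 = 2·156 − 5·60
12 = −5·1776 + 57·156
12 = 57·10812 − 347·1776
So 12 = (57)·10812 + (-347)·1776.

12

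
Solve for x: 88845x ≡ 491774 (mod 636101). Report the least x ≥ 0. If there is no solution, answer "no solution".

219922

First find gcd(88845, 636101):
636101 = 7·88845 + 14186
88845 = 6·14186 + 3729
14186 = 3·3729 + 2999
3729 = 1·2999 + 730
2999 = 4·730 + 79
730 = 9·79 + 19
79 = 4·19 + 3
19 = 6·3 + 1
3 = 3·1 + 0
gcd = 1, so a unique solution mod 636101 exists.
Back-substitute for the Bézout coefficients:
1 = 19 − 6·3
1 = −6·79 + 25·19
1 = 25·730 − 231·79
1 = −231·2999 + 949·730
1 = 949·3729 − 1180·2999
1 = −1180·14186 + 4489·3729
1 = 4489·88845 − 28114·14186
1 = −28114·636101 + 201287·88845
So 88845·(201287) ≡ 1 (mod 636101), giving 88845⁻¹ ≡ 201287.
x ≡ 88845⁻¹·491774 ≡ 201287·491774 ≡ 219922 (mod 636101).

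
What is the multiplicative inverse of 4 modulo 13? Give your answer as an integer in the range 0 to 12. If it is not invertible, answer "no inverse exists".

10

Apply the Euclidean algorithm to 13 and 4:
13 = 3*4 + 1
4 = 4*1 + 0
The gcd is 1. Working backward:
1 = 13 − 3·4
Hence 4⁻¹ ≡ -3 ≡ 10 (mod 13).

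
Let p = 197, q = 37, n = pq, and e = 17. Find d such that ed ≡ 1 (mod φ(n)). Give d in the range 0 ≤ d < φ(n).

φ(n) = (p−1)(q−1) = 196·36 = 7056.
Need d with 17·d ≡ 1 (mod 7056). Apply the extended Euclidean algorithm:
7056 = 415×17 + 1
17 = 17×1 + 0
Back-substitute:
1 = 7056 − 415·17
So 17·(-415) ≡ 1 (mod 7056), hence d ≡ -415 ≡ 6641 (mod 7056).

6641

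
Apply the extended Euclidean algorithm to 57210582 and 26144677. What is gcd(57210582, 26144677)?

13

Apply Euclid's algorithm to 57210582 and 26144677:
57210582 = 2*26144677 + 4921228
26144677 = 5*4921228 + 1538537
4921228 = 3*1538537 + 305617
1538537 = 5*305617 + 10452
305617 = 29*10452 + 2509
10452 = 4*2509 + 416
2509 = 6*416 + 13
416 = 32*13 + 0
gcd(57210582, 26144677) = 13.
Working backward:
13 = 2509 − 6·416
13 = −6·10452 + 25·2509
13 = 25·305617 − 731·10452
13 = −731·1538537 + 3680·305617
13 = 3680·4921228 − 11771·1538537
13 = −11771·26144677 + 62535·4921228
13 = 62535·57210582 − 136841·26144677
So 13 = (62535)·57210582 + (-136841)·26144677.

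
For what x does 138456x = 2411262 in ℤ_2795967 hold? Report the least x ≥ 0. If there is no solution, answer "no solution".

First find gcd(138456, 2795967):
2795967 = 20×138456 + 26847
138456 = 5×26847 + 4221
26847 = 6×4221 + 1521
4221 = 2×1521 + 1179
1521 = 1×1179 + 342
1179 = 3×342 + 153
342 = 2×153 + 36
153 = 4×36 + 9
36 = 4×9 + 0
gcd = 9 and 9 | 2411262, so solutions exist. Divide through by 9: 15384x ≡ 267918 (mod 310663).
Now find 15384⁻¹ mod 310663:
310663 = 20*15384 + 2983
15384 = 5*2983 + 469
2983 = 6*469 + 169
469 = 2*169 + 131
169 = 1*131 + 38
131 = 3*38 + 17
38 = 2*17 + 4
17 = 4*4 + 1
4 = 4*1 + 0
Back-substitute:
1 = 17 − 4·4
1 = −4·38 + 9·17
1 = 9·131 − 31·38
1 = −31·169 + 40·131
1 = 40·469 − 111·169
1 = −111·2983 + 706·469
1 = 706·15384 − 3641·2983
1 = −3641·310663 + 73526·15384
So 15384⁻¹ ≡ 73526 (mod 310663).
Then x ≡ 73526·267918 ≡ 108701 (mod 310663); the smallest non-negative solution is x = 108701.

108701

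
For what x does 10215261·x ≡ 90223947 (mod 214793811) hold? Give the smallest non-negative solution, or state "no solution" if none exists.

15000266

First find gcd(10215261, 214793811):
214793811 = 21·10215261 + 273330
10215261 = 37·273330 + 102051
273330 = 2·102051 + 69228
102051 = 1·69228 + 32823
69228 = 2·32823 + 3582
32823 = 9·3582 + 585
3582 = 6·585 + 72
585 = 8·72 + 9
72 = 8·9 + 0
gcd = 9 and 9 | 90223947, so solutions exist. Divide through by 9: 1135029x ≡ 10024883 (mod 23865979).
Now find 1135029⁻¹ mod 23865979:
23865979 = 21×1135029 + 30370
1135029 = 37×30370 + 11339
30370 = 2×11339 + 7692
11339 = 1×7692 + 3647
7692 = 2×3647 + 398
3647 = 9×398 + 65
398 = 6×65 + 8
65 = 8×8 + 1
8 = 8×1 + 0
Back-substitute:
1 = 65 − 8·8
1 = −8·398 + 49·65
1 = 49·3647 − 449·398
1 = −449·7692 + 947·3647
1 = 947·11339 − 1396·7692
1 = −1396·30370 + 3739·11339
1 = 3739·1135029 − 139739·30370
1 = −139739·23865979 + 2938258·1135029
So 1135029⁻¹ ≡ 2938258 (mod 23865979).
Then x ≡ 2938258·10024883 ≡ 15000266 (mod 23865979); the smallest non-negative solution is x = 15000266.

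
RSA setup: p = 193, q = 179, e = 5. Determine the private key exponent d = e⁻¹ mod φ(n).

27341

φ(n) = (p−1)(q−1) = 192·178 = 34176.
Need d with 5·d ≡ 1 (mod 34176). Apply the extended Euclidean algorithm:
34176 = 6835×5 + 1
5 = 5×1 + 0
Back-substitute:
1 = 34176 − 6835·5
So 5·(-6835) ≡ 1 (mod 34176), hence d ≡ -6835 ≡ 27341 (mod 34176).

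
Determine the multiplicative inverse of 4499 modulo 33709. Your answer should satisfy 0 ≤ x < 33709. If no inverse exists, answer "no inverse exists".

Run Euclid on (33709, 4499):
33709 = 7×4499 + 2216
4499 = 2×2216 + 67
2216 = 33×67 + 5
67 = 13×5 + 2
5 = 2×2 + 1
2 = 2×1 + 0
The gcd is 1. Working backward:
1 = 5 − 2·2
1 = −2·67 + 27·5
1 = 27·2216 − 893·67
1 = −893·4499 + 1813·2216
1 = 1813·33709 − 13584·4499
Thus 4499·(-13584) ≡ 1 (mod 33709); reducing, -13584 mod 33709 = 20125.

20125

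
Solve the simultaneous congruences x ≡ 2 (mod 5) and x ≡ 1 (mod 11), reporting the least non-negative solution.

12

Write x = 2 + 5·k. Then 5·k ≡ 1 − 2 ≡ 10 (mod 11).
Need 5⁻¹ mod 11. Extended Euclid on (11, 5):
11 = 2×5 + 1
5 = 5×1 + 0
Back-substitute:
1 = 11 − 2·5
5⁻¹ ≡ 9 (mod 11), so k ≡ 9·10 ≡ 2 (mod 11).
x = 2 + 5·2 = 12.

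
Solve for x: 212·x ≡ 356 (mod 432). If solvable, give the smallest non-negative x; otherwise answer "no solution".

73

First find gcd(212, 432):
432 = 2×212 + 8
212 = 26×8 + 4
8 = 2×4 + 0
gcd = 4 and 4 | 356, so solutions exist. Divide through by 4: 53x ≡ 89 (mod 108).
Now find 53⁻¹ mod 108:
108 = 2·53 + 2
53 = 26·2 + 1
2 = 2·1 + 0
Back-substitute:
1 = 53 − 26·2
1 = −26·108 + 53·53
So 53⁻¹ ≡ 53 (mod 108).
Then x ≡ 53·89 ≡ 73 (mod 108); the smallest non-negative solution is x = 73.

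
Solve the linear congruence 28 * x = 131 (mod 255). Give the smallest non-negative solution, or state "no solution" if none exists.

32

First find gcd(28, 255):
255 = 9*28 + 3
28 = 9*3 + 1
3 = 3*1 + 0
gcd = 1, so a unique solution mod 255 exists.
Back-substitute for the Bézout coefficients:
1 = 28 − 9·3
1 = −9·255 + 82·28
So 28·(82) ≡ 1 (mod 255), giving 28⁻¹ ≡ 82.
x ≡ 28⁻¹·131 ≡ 82·131 ≡ 32 (mod 255).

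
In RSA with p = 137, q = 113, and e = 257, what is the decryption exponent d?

6401

φ(n) = (p−1)(q−1) = 136·112 = 15232.
Need d with 257·d ≡ 1 (mod 15232). Apply the extended Euclidean algorithm:
15232 = 59·257 + 69
257 = 3·69 + 50
69 = 1·50 + 19
50 = 2·19 + 12
19 = 1·12 + 7
12 = 1·7 + 5
7 = 1·5 + 2
5 = 2·2 + 1
2 = 2·1 + 0
Back-substitute:
1 = 5 − 2·2
1 = −2·7 + 3·5
1 = 3·12 − 5·7
1 = −5·19 + 8·12
1 = 8·50 − 21·19
1 = −21·69 + 29·50
1 = 29·257 − 108·69
1 = −108·15232 + 6401·257
So 257·6401 ≡ 1 (mod 15232), hence d = 6401.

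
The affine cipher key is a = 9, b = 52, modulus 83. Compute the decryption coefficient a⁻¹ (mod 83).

Apply the Euclidean algorithm to 83 and 9:
83 = 9·9 + 2
9 = 4·2 + 1
2 = 2·1 + 0
gcd = 1, so the inverse exists. Back-substitute:
1 = 9 − 4·2
1 = −4·83 + 37·9
So 9·37 ≡ 1 (mod 83).

37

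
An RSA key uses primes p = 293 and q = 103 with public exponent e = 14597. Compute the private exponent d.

28421

φ(n) = (p−1)(q−1) = 292·102 = 29784.
Need d with 14597·d ≡ 1 (mod 29784). Apply the extended Euclidean algorithm:
29784 = 2*14597 + 590
14597 = 24*590 + 437
590 = 1*437 + 153
437 = 2*153 + 131
153 = 1*131 + 22
131 = 5*22 + 21
22 = 1*21 + 1
21 = 21*1 + 0
Back-substitute:
1 = 22 − 21
1 = −131 + 6·22
1 = 6·153 − 7·131
1 = −7·437 + 20·153
1 = 20·590 − 27·437
1 = −27·14597 + 668·590
1 = 668·29784 − 1363·14597
So 14597·(-1363) ≡ 1 (mod 29784), hence d ≡ -1363 ≡ 28421 (mod 29784).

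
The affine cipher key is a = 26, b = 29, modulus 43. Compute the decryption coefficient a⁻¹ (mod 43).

5

Run Euclid on (43, 26):
43 = 1*26 + 17
26 = 1*17 + 9
17 = 1*9 + 8
9 = 1*8 + 1
8 = 8*1 + 0
The gcd is 1. Working backward:
1 = 9 − 8
1 = −17 + 2·9
1 = 2·26 − 3·17
1 = −3·43 + 5·26
So 26·5 ≡ 1 (mod 43).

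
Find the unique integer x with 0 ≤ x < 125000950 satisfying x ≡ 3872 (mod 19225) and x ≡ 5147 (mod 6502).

Write x = 3872 + 19225·k. Then 19225·k ≡ 5147 − 3872 ≡ 1275 (mod 6502).
Need 19225⁻¹ mod 6502. Extended Euclid on (6502, 6221):
6502 = 1×6221 + 281
6221 = 22×281 + 39
281 = 7×39 + 8
39 = 4×8 + 7
8 = 1×7 + 1
7 = 7×1 + 0
Back-substitute:
1 = 8 − 7
1 = −39 + 5·8
1 = 5·281 − 36·39
1 = −36·6221 + 797·281
1 = 797·6502 − 833·6221
19225⁻¹ ≡ 5669 (mod 6502), so k ≡ 5669·1275 ≡ 4253 (mod 6502).
x = 3872 + 19225·4253 = 81767797.

81767797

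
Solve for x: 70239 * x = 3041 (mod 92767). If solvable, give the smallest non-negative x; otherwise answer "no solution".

35574

First find gcd(70239, 92767):
92767 = 1*70239 + 22528
70239 = 3*22528 + 2655
22528 = 8*2655 + 1288
2655 = 2*1288 + 79
1288 = 16*79 + 24
79 = 3*24 + 7
24 = 3*7 + 3
7 = 2*3 + 1
3 = 3*1 + 0
gcd = 1, so a unique solution mod 92767 exists.
Back-substitute for the Bézout coefficients:
1 = 7 − 2·3
1 = −2·24 + 7·7
1 = 7·79 − 23·24
1 = −23·1288 + 375·79
1 = 375·2655 − 773·1288
1 = −773·22528 + 6559·2655
1 = 6559·70239 − 20450·22528
1 = −20450·92767 + 27009·70239
So 70239·(27009) ≡ 1 (mod 92767), giving 70239⁻¹ ≡ 27009.
x ≡ 70239⁻¹·3041 ≡ 27009·3041 ≡ 35574 (mod 92767).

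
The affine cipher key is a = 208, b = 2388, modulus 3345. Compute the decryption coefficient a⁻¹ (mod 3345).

gcd(3345, 208) by repeated division:
3345 = 16·208 + 17
208 = 12·17 + 4
17 = 4·4 + 1
4 = 4·1 + 0
Since gcd(208, 3345) = 1, back-substitute to write 1 as a combination:
1 = 17 − 4·4
1 = −4·208 + 49·17
1 = 49·3345 − 788·208
Thus 208·(-788) ≡ 1 (mod 3345); reducing, -788 mod 3345 = 2557.

2557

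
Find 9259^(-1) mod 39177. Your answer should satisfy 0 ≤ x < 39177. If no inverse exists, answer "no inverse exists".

Apply the Euclidean algorithm to 39177 and 9259:
39177 = 4×9259 + 2141
9259 = 4×2141 + 695
2141 = 3×695 + 56
695 = 12×56 + 23
56 = 2×23 + 10
23 = 2×10 + 3
10 = 3×3 + 1
3 = 3×1 + 0
Since gcd(9259, 39177) = 1, back-substitute to write 1 as a combination:
1 = 10 − 3·3
1 = −3·23 + 7·10
1 = 7·56 − 17·23
1 = −17·695 + 211·56
1 = 211·2141 − 650·695
1 = −650·9259 + 2811·2141
1 = 2811·39177 − 11894·9259
Thus 9259·(-11894) ≡ 1 (mod 39177); reducing, -11894 mod 39177 = 27283.

27283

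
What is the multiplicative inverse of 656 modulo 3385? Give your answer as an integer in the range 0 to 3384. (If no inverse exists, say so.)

Run Euclid on (3385, 656):
3385 = 5·656 + 105
656 = 6·105 + 26
105 = 4·26 + 1
26 = 26·1 + 0
Since gcd(656, 3385) = 1, back-substitute to write 1 as a combination:
1 = 105 − 4·26
1 = −4·656 + 25·105
1 = 25·3385 − 129·656
Hence 656⁻¹ ≡ -129 ≡ 3256 (mod 3385).

3256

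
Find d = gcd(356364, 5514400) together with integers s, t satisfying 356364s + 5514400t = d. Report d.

Repeated division:
5514400 = 15×356364 + 168940
356364 = 2×168940 + 18484
168940 = 9×18484 + 2584
18484 = 7×2584 + 396
2584 = 6×396 + 208
396 = 1×208 + 188
208 = 1×188 + 20
188 = 9×20 + 8
20 = 2×8 + 4
8 = 2×4 + 0
gcd(356364, 5514400) = 4.
Express as a combination:
4 = 20 − 2·8
4 = −2·188 + 19·20
4 = 19·208 − 21·188
4 = −21·396 + 40·208
4 = 40·2584 − 261·396
4 = −261·18484 + 1867·2584
4 = 1867·168940 − 17064·18484
4 = −17064·356364 + 35995·168940
4 = 35995·5514400 − 556989·356364
So 4 = (35995)·5514400 + (-556989)·356364.

4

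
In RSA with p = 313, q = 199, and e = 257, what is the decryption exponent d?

41825

φ(n) = (p−1)(q−1) = 312·198 = 61776.
Need d with 257·d ≡ 1 (mod 61776). Apply the extended Euclidean algorithm:
61776 = 240×257 + 96
257 = 2×96 + 65
96 = 1×65 + 31
65 = 2×31 + 3
31 = 10×3 + 1
3 = 3×1 + 0
Back-substitute:
1 = 31 − 10·3
1 = −10·65 + 21·31
1 = 21·96 − 31·65
1 = −31·257 + 83·96
1 = 83·61776 − 19951·257
So 257·(-19951) ≡ 1 (mod 61776), hence d ≡ -19951 ≡ 41825 (mod 61776).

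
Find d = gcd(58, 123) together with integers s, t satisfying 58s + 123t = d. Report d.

1

Apply Euclid's algorithm to 123 and 58:
123 = 2*58 + 7
58 = 8*7 + 2
7 = 3*2 + 1
2 = 2*1 + 0
gcd(58, 123) = 1.
Express as a combination:
1 = 7 − 3·2
1 = −3·58 + 25·7
1 = 25·123 − 53·58
So 1 = (25)·123 + (-53)·58.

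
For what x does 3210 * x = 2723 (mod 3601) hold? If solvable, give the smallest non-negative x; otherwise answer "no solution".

2802

First find gcd(3210, 3601):
3601 = 1·3210 + 391
3210 = 8·391 + 82
391 = 4·82 + 63
82 = 1·63 + 19
63 = 3·19 + 6
19 = 3·6 + 1
6 = 6·1 + 0
gcd = 1, so a unique solution mod 3601 exists.
Back-substitute for the Bézout coefficients:
1 = 19 − 3·6
1 = −3·63 + 10·19
1 = 10·82 − 13·63
1 = −13·391 + 62·82
1 = 62·3210 − 509·391
1 = −509·3601 + 571·3210
So 3210·(571) ≡ 1 (mod 3601), giving 3210⁻¹ ≡ 571.
x ≡ 3210⁻¹·2723 ≡ 571·2723 ≡ 2802 (mod 3601).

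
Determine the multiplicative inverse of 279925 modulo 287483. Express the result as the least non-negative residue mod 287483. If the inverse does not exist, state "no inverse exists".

gcd(287483, 279925) by repeated division:
287483 = 1*279925 + 7558
279925 = 37*7558 + 279
7558 = 27*279 + 25
279 = 11*25 + 4
25 = 6*4 + 1
4 = 4*1 + 0
Since gcd(279925, 287483) = 1, back-substitute to write 1 as a combination:
1 = 25 − 6·4
1 = −6·279 + 67·25
1 = 67·7558 − 1815·279
1 = −1815·279925 + 67222·7558
1 = 67222·287483 − 69037·279925
Hence 279925⁻¹ ≡ -69037 ≡ 218446 (mod 287483).

218446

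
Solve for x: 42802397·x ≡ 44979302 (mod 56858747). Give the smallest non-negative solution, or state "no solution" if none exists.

gcd(42802397, 56858747):
56858747 = 1·42802397 + 14056350
42802397 = 3·14056350 + 633347
14056350 = 22·633347 + 122716
633347 = 5·122716 + 19767
122716 = 6·19767 + 4114
19767 = 4·4114 + 3311
4114 = 1·3311 + 803
3311 = 4·803 + 99
803 = 8·99 + 11
99 = 9·11 + 0
gcd = 11, but 11 ∤ 44979302, so the congruence has no solution.

no solution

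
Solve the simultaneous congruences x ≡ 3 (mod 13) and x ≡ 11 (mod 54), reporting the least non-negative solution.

Write x = 3 + 13·k. Then 13·k ≡ 11 − 3 ≡ 8 (mod 54).
Need 13⁻¹ mod 54. Extended Euclid on (54, 13):
54 = 4×13 + 2
13 = 6×2 + 1
2 = 2×1 + 0
Back-substitute:
1 = 13 − 6·2
1 = −6·54 + 25·13
13⁻¹ ≡ 25 (mod 54), so k ≡ 25·8 ≡ 38 (mod 54).
x = 3 + 13·38 = 497.

497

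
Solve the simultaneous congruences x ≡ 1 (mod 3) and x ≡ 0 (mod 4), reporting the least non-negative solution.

Write x = 1 + 3·k. Then 3·k ≡ 0 − 1 ≡ 3 (mod 4).
Need 3⁻¹ mod 4. Extended Euclid on (4, 3):
4 = 1*3 + 1
3 = 3*1 + 0
Back-substitute:
1 = 4 − 3
3⁻¹ ≡ 3 (mod 4), so k ≡ 3·3 ≡ 1 (mod 4).
x = 1 + 3·1 = 4.

4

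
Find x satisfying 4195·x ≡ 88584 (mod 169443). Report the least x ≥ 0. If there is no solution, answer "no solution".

First find gcd(4195, 169443):
169443 = 40*4195 + 1643
4195 = 2*1643 + 909
1643 = 1*909 + 734
909 = 1*734 + 175
734 = 4*175 + 34
175 = 5*34 + 5
34 = 6*5 + 4
5 = 1*4 + 1
4 = 4*1 + 0
gcd = 1, so a unique solution mod 169443 exists.
Back-substitute for the Bézout coefficients:
1 = 5 − 4
1 = −34 + 7·5
1 = 7·175 − 36·34
1 = −36·734 + 151·175
1 = 151·909 − 187·734
1 = −187·1643 + 338·909
1 = 338·4195 − 863·1643
1 = −863·169443 + 34858·4195
So 4195·(34858) ≡ 1 (mod 169443), giving 4195⁻¹ ≡ 34858.
x ≡ 4195⁻¹·88584 ≡ 34858·88584 ≡ 101283 (mod 169443).

101283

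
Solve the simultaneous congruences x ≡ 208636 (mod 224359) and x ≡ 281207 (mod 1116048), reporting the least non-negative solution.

Write x = 208636 + 224359·k. Then 224359·k ≡ 281207 − 208636 ≡ 72571 (mod 1116048).
Need 224359⁻¹ mod 1116048. Extended Euclid on (1116048, 224359):
1116048 = 4×224359 + 218612
224359 = 1×218612 + 5747
218612 = 38×5747 + 226
5747 = 25×226 + 97
226 = 2×97 + 32
97 = 3×32 + 1
32 = 32×1 + 0
Back-substitute:
1 = 97 − 3·32
1 = −3·226 + 7·97
1 = 7·5747 − 178·226
1 = −178·218612 + 6771·5747
1 = 6771·224359 − 6949·218612
1 = −6949·1116048 + 34567·224359
224359⁻¹ ≡ 34567 (mod 1116048), so k ≡ 34567·72571 ≡ 801901 (mod 1116048).
x = 208636 + 224359·801901 = 179913915095.

179913915095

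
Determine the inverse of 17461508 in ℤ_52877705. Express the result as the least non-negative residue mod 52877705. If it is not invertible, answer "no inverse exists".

12717192

Extended Euclidean algorithm:
52877705 = 3*17461508 + 493181
17461508 = 35*493181 + 200173
493181 = 2*200173 + 92835
200173 = 2*92835 + 14503
92835 = 6*14503 + 5817
14503 = 2*5817 + 2869
5817 = 2*2869 + 79
2869 = 36*79 + 25
79 = 3*25 + 4
25 = 6*4 + 1
4 = 4*1 + 0
Since gcd(17461508, 52877705) = 1, back-substitute to write 1 as a combination:
1 = 25 − 6·4
1 = −6·79 + 19·25
1 = 19·2869 − 690·79
1 = −690·5817 + 1399·2869
1 = 1399·14503 − 3488·5817
1 = −3488·92835 + 22327·14503
1 = 22327·200173 − 48142·92835
1 = −48142·493181 + 118611·200173
1 = 118611·17461508 − 4199527·493181
1 = −4199527·52877705 + 12717192·17461508
So 17461508·12717192 ≡ 1 (mod 52877705).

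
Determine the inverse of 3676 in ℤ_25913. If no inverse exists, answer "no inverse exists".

gcd(25913, 3676) by repeated division:
25913 = 7·3676 + 181
3676 = 20·181 + 56
181 = 3·56 + 13
56 = 4·13 + 4
13 = 3·4 + 1
4 = 4·1 + 0
Since gcd(3676, 25913) = 1, back-substitute to write 1 as a combination:
1 = 13 − 3·4
1 = −3·56 + 13·13
1 = 13·181 − 42·56
1 = −42·3676 + 853·181
1 = 853·25913 − 6013·3676
So 3676·(-6013) ≡ 1 (mod 25913), and -6013 ≡ 19900 (mod 25913).

19900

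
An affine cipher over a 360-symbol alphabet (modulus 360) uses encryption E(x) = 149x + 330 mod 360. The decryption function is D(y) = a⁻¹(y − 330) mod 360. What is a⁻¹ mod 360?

Run Euclid on (360, 149):
360 = 2×149 + 62
149 = 2×62 + 25
62 = 2×25 + 12
25 = 2×12 + 1
12 = 12×1 + 0
The gcd is 1. Working backward:
1 = 25 − 2·12
1 = −2·62 + 5·25
1 = 5·149 − 12·62
1 = −12·360 + 29·149
So 149·29 ≡ 1 (mod 360).

29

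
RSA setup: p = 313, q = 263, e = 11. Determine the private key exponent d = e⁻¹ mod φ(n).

φ(n) = (p−1)(q−1) = 312·262 = 81744.
Need d with 11·d ≡ 1 (mod 81744). Apply the extended Euclidean algorithm:
81744 = 7431·11 + 3
11 = 3·3 + 2
3 = 1·2 + 1
2 = 2·1 + 0
Back-substitute:
1 = 3 − 2
1 = −11 + 4·3
1 = 4·81744 − 29725·11
So 11·(-29725) ≡ 1 (mod 81744), hence d ≡ -29725 ≡ 52019 (mod 81744).

52019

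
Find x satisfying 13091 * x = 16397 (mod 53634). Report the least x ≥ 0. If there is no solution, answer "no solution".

First find gcd(13091, 53634):
53634 = 4·13091 + 1270
13091 = 10·1270 + 391
1270 = 3·391 + 97
391 = 4·97 + 3
97 = 32·3 + 1
3 = 3·1 + 0
gcd = 1, so a unique solution mod 53634 exists.
Back-substitute for the Bézout coefficients:
1 = 97 − 32·3
1 = −32·391 + 129·97
1 = 129·1270 − 419·391
1 = −419·13091 + 4319·1270
1 = 4319·53634 − 17695·13091
So 13091·(-17695) ≡ 1 (mod 53634), giving 13091⁻¹ ≡ 35939.
x ≡ 13091⁻¹·16397 ≡ 35939·16397 ≡ 15025 (mod 53634).

15025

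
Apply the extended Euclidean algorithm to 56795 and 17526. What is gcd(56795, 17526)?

Repeated division:
56795 = 3·17526 + 4217
17526 = 4·4217 + 658
4217 = 6·658 + 269
658 = 2·269 + 120
269 = 2·120 + 29
120 = 4·29 + 4
29 = 7·4 + 1
4 = 4·1 + 0
gcd(56795, 17526) = 1.
Working backward:
1 = 29 − 7·4
1 = −7·120 + 29·29
1 = 29·269 − 65·120
1 = −65·658 + 159·269
1 = 159·4217 − 1019·658
1 = −1019·17526 + 4235·4217
1 = 4235·56795 − 13724·17526
So 1 = (4235)·56795 + (-13724)·17526.

1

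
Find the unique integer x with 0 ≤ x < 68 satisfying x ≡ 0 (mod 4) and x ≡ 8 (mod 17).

8

Write x = 0 + 4·k. Then 4·k ≡ 8 − 0 ≡ 8 (mod 17).
Need 4⁻¹ mod 17. Extended Euclid on (17, 4):
17 = 4*4 + 1
4 = 4*1 + 0
Back-substitute:
1 = 17 − 4·4
4⁻¹ ≡ 13 (mod 17), so k ≡ 13·8 ≡ 2 (mod 17).
x = 0 + 4·2 = 8.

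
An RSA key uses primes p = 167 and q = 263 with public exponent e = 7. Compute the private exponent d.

φ(n) = (p−1)(q−1) = 166·262 = 43492.
Need d with 7·d ≡ 1 (mod 43492). Apply the extended Euclidean algorithm:
43492 = 6213*7 + 1
7 = 7*1 + 0
Back-substitute:
1 = 43492 − 6213·7
So 7·(-6213) ≡ 1 (mod 43492), hence d ≡ -6213 ≡ 37279 (mod 43492).

37279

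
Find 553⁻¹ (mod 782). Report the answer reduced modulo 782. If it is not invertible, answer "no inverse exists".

461

Extended Euclidean algorithm:
782 = 1*553 + 229
553 = 2*229 + 95
229 = 2*95 + 39
95 = 2*39 + 17
39 = 2*17 + 5
17 = 3*5 + 2
5 = 2*2 + 1
2 = 2*1 + 0
Since gcd(553, 782) = 1, back-substitute to write 1 as a combination:
1 = 5 − 2·2
1 = −2·17 + 7·5
1 = 7·39 − 16·17
1 = −16·95 + 39·39
1 = 39·229 − 94·95
1 = −94·553 + 227·229
1 = 227·782 − 321·553
Hence 553⁻¹ ≡ -321 ≡ 461 (mod 782).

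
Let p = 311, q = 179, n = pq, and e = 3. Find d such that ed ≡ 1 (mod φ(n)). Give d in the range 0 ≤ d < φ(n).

φ(n) = (p−1)(q−1) = 310·178 = 55180.
Need d with 3·d ≡ 1 (mod 55180). Apply the extended Euclidean algorithm:
55180 = 18393*3 + 1
3 = 3*1 + 0
Back-substitute:
1 = 55180 − 18393·3
So 3·(-18393) ≡ 1 (mod 55180), hence d ≡ -18393 ≡ 36787 (mod 55180).

36787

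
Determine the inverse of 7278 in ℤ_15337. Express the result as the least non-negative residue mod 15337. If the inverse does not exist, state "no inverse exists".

13982

gcd(15337, 7278) by repeated division:
15337 = 2*7278 + 781
7278 = 9*781 + 249
781 = 3*249 + 34
249 = 7*34 + 11
34 = 3*11 + 1
11 = 11*1 + 0
The gcd is 1. Working backward:
1 = 34 − 3·11
1 = −3·249 + 22·34
1 = 22·781 − 69·249
1 = −69·7278 + 643·781
1 = 643·15337 − 1355·7278
Hence 7278⁻¹ ≡ -1355 ≡ 13982 (mod 15337).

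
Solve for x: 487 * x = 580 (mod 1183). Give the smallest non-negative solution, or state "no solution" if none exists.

First find gcd(487, 1183):
1183 = 2·487 + 209
487 = 2·209 + 69
209 = 3·69 + 2
69 = 34·2 + 1
2 = 2·1 + 0
gcd = 1, so a unique solution mod 1183 exists.
Back-substitute for the Bézout coefficients:
1 = 69 − 34·2
1 = −34·209 + 103·69
1 = 103·487 − 240·209
1 = −240·1183 + 583·487
So 487·(583) ≡ 1 (mod 1183), giving 487⁻¹ ≡ 583.
x ≡ 487⁻¹·580 ≡ 583·580 ≡ 985 (mod 1183).

985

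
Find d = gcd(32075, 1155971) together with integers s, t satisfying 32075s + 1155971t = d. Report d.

Apply Euclid's algorithm to 1155971 and 32075:
1155971 = 36*32075 + 1271
32075 = 25*1271 + 300
1271 = 4*300 + 71
300 = 4*71 + 16
71 = 4*16 + 7
16 = 2*7 + 2
7 = 3*2 + 1
2 = 2*1 + 0
gcd(32075, 1155971) = 1.
Express as a combination:
1 = 7 − 3·2
1 = −3·16 + 7·7
1 = 7·71 − 31·16
1 = −31·300 + 131·71
1 = 131·1271 − 555·300
1 = −555·32075 + 14006·1271
1 = 14006·1155971 − 504771·32075
So 1 = (14006)·1155971 + (-504771)·32075.

1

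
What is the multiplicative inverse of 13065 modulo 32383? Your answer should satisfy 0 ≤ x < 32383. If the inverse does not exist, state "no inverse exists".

no inverse exists

Euclidean algorithm on 32383, 13065:
32383 = 2*13065 + 6253
13065 = 2*6253 + 559
6253 = 11*559 + 104
559 = 5*104 + 39
104 = 2*39 + 26
39 = 1*26 + 13
26 = 2*13 + 0
Since gcd = 13 > 1, 13065 is not a unit mod 32383.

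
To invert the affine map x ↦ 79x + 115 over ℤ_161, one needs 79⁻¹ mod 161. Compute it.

Run Euclid on (161, 79):
161 = 2*79 + 3
79 = 26*3 + 1
3 = 3*1 + 0
Since gcd(79, 161) = 1, back-substitute to write 1 as a combination:
1 = 79 − 26·3
1 = −26·161 + 53·79
So 79·53 ≡ 1 (mod 161).

53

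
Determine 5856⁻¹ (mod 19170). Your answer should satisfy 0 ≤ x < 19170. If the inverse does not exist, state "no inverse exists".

no inverse exists

Euclidean algorithm on 19170, 5856:
19170 = 3×5856 + 1602
5856 = 3×1602 + 1050
1602 = 1×1050 + 552
1050 = 1×552 + 498
552 = 1×498 + 54
498 = 9×54 + 12
54 = 4×12 + 6
12 = 2×6 + 0
Since gcd = 6 > 1, 5856 is not a unit mod 19170.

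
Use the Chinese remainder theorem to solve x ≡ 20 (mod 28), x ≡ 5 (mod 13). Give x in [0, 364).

Write x = 20 + 28·k. Then 28·k ≡ 5 − 20 ≡ 11 (mod 13).
Need 28⁻¹ mod 13. Extended Euclid on (13, 2):
13 = 6*2 + 1
2 = 2*1 + 0
Back-substitute:
1 = 13 − 6·2
28⁻¹ ≡ 7 (mod 13), so k ≡ 7·11 ≡ 12 (mod 13).
x = 20 + 28·12 = 356.

356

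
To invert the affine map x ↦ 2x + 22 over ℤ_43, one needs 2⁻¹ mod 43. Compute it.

22

Run Euclid on (43, 2):
43 = 21×2 + 1
2 = 2×1 + 0
The gcd is 1. Working backward:
1 = 43 − 21·2
So 2·(-21) ≡ 1 (mod 43), and -21 ≡ 22 (mod 43).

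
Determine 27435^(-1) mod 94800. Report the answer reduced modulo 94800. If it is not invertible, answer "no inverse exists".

Euclidean algorithm on 94800, 27435:
94800 = 3·27435 + 12495
27435 = 2·12495 + 2445
12495 = 5·2445 + 270
2445 = 9·270 + 15
270 = 18·15 + 0
The gcd is 15, not 1, hence no inverse exists.

no inverse exists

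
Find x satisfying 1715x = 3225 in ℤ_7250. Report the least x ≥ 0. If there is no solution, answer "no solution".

First find gcd(1715, 7250):
7250 = 4·1715 + 390
1715 = 4·390 + 155
390 = 2·155 + 80
155 = 1·80 + 75
80 = 1·75 + 5
75 = 15·5 + 0
gcd = 5 and 5 | 3225, so solutions exist. Divide through by 5: 343x ≡ 645 (mod 1450).
Now find 343⁻¹ mod 1450:
1450 = 4*343 + 78
343 = 4*78 + 31
78 = 2*31 + 16
31 = 1*16 + 15
16 = 1*15 + 1
15 = 15*1 + 0
Back-substitute:
1 = 16 − 15
1 = −31 + 2·16
1 = 2·78 − 5·31
1 = −5·343 + 22·78
1 = 22·1450 − 93·343
So 343·(-93) ≡ 1 (mod 1450), i.e. 343⁻¹ ≡ 1357.
Then x ≡ 1357·645 ≡ 915 (mod 1450); the smallest non-negative solution is x = 915.

915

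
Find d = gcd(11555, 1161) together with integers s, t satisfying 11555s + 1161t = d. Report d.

1

Euclidean algorithm:
11555 = 9×1161 + 1106
1161 = 1×1106 + 55
1106 = 20×55 + 6
55 = 9×6 + 1
6 = 6×1 + 0
gcd(11555, 1161) = 1.
Back-substituting:
1 = 55 − 9·6
1 = −9·1106 + 181·55
1 = 181·1161 − 190·1106
1 = −190·11555 + 1891·1161
So 1 = (-190)·11555 + (1891)·1161.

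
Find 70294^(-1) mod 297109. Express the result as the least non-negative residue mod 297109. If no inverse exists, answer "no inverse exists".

Extended Euclidean algorithm:
297109 = 4·70294 + 15933
70294 = 4·15933 + 6562
15933 = 2·6562 + 2809
6562 = 2·2809 + 944
2809 = 2·944 + 921
944 = 1·921 + 23
921 = 40·23 + 1
23 = 23·1 + 0
gcd = 1, so the inverse exists. Back-substitute:
1 = 921 − 40·23
1 = −40·944 + 41·921
1 = 41·2809 − 122·944
1 = −122·6562 + 285·2809
1 = 285·15933 − 692·6562
1 = −692·70294 + 3053·15933
1 = 3053·297109 − 12904·70294
Thus 70294·(-12904) ≡ 1 (mod 297109); reducing, -12904 mod 297109 = 284205.

284205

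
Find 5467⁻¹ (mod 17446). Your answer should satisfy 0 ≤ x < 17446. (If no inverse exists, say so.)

Compute gcd(5467, 17446):
17446 = 3·5467 + 1045
5467 = 5·1045 + 242
1045 = 4·242 + 77
242 = 3·77 + 11
77 = 7·11 + 0
The gcd is 11, not 1, hence no inverse exists.

no inverse exists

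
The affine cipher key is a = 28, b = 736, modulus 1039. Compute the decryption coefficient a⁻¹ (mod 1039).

334

Apply the Euclidean algorithm to 1039 and 28:
1039 = 37×28 + 3
28 = 9×3 + 1
3 = 3×1 + 0
gcd = 1, so the inverse exists. Back-substitute:
1 = 28 − 9·3
1 = −9·1039 + 334·28
So 28·334 ≡ 1 (mod 1039).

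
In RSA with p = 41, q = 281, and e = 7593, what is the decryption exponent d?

φ(n) = (p−1)(q−1) = 40·280 = 11200.
Need d with 7593·d ≡ 1 (mod 11200). Apply the extended Euclidean algorithm:
11200 = 1×7593 + 3607
7593 = 2×3607 + 379
3607 = 9×379 + 196
379 = 1×196 + 183
196 = 1×183 + 13
183 = 14×13 + 1
13 = 13×1 + 0
Back-substitute:
1 = 183 − 14·13
1 = −14·196 + 15·183
1 = 15·379 − 29·196
1 = −29·3607 + 276·379
1 = 276·7593 − 581·3607
1 = −581·11200 + 857·7593
So 7593·857 ≡ 1 (mod 11200), hence d = 857.

857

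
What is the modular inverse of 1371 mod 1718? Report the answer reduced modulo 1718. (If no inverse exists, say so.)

Extended Euclidean algorithm:
1718 = 1*1371 + 347
1371 = 3*347 + 330
347 = 1*330 + 17
330 = 19*17 + 7
17 = 2*7 + 3
7 = 2*3 + 1
3 = 3*1 + 0
Since gcd(1371, 1718) = 1, back-substitute to write 1 as a combination:
1 = 7 − 2·3
1 = −2·17 + 5·7
1 = 5·330 − 97·17
1 = −97·347 + 102·330
1 = 102·1371 − 403·347
1 = −403·1718 + 505·1371
So 1371·505 ≡ 1 (mod 1718).

505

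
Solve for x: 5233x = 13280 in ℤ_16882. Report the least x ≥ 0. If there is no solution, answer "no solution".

10184

First find gcd(5233, 16882):
16882 = 3*5233 + 1183
5233 = 4*1183 + 501
1183 = 2*501 + 181
501 = 2*181 + 139
181 = 1*139 + 42
139 = 3*42 + 13
42 = 3*13 + 3
13 = 4*3 + 1
3 = 3*1 + 0
gcd = 1, so a unique solution mod 16882 exists.
Back-substitute for the Bézout coefficients:
1 = 13 − 4·3
1 = −4·42 + 13·13
1 = 13·139 − 43·42
1 = −43·181 + 56·139
1 = 56·501 − 155·181
1 = −155·1183 + 366·501
1 = 366·5233 − 1619·1183
1 = −1619·16882 + 5223·5233
So 5233·(5223) ≡ 1 (mod 16882), giving 5233⁻¹ ≡ 5223.
x ≡ 5233⁻¹·13280 ≡ 5223·13280 ≡ 10184 (mod 16882).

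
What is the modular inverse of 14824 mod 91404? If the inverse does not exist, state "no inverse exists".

Compute gcd(14824, 91404):
91404 = 6·14824 + 2460
14824 = 6·2460 + 64
2460 = 38·64 + 28
64 = 2·28 + 8
28 = 3·8 + 4
8 = 2·4 + 0
gcd(14824, 91404) = 4 ≠ 1, so 14824 has no multiplicative inverse modulo 91404.

no inverse exists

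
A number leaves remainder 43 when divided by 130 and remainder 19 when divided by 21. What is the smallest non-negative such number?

Write x = 43 + 130·k. Then 130·k ≡ 19 − 43 ≡ 18 (mod 21).
Need 130⁻¹ mod 21. Extended Euclid on (21, 4):
21 = 5·4 + 1
4 = 4·1 + 0
Back-substitute:
1 = 21 − 5·4
130⁻¹ ≡ 16 (mod 21), so k ≡ 16·18 ≡ 15 (mod 21).
x = 43 + 130·15 = 1993.

1993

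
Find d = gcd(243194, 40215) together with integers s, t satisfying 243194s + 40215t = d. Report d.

7

Euclidean algorithm:
243194 = 6×40215 + 1904
40215 = 21×1904 + 231
1904 = 8×231 + 56
231 = 4×56 + 7
56 = 8×7 + 0
gcd(243194, 40215) = 7.
Back-substituting:
7 = 231 − 4·56
7 = −4·1904 + 33·231
7 = 33·40215 − 697·1904
7 = −697·243194 + 4215·40215
So 7 = (-697)·243194 + (4215)·40215.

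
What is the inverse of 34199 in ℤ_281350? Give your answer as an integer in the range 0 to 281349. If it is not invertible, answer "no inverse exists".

195799

Extended Euclidean algorithm:
281350 = 8×34199 + 7758
34199 = 4×7758 + 3167
7758 = 2×3167 + 1424
3167 = 2×1424 + 319
1424 = 4×319 + 148
319 = 2×148 + 23
148 = 6×23 + 10
23 = 2×10 + 3
10 = 3×3 + 1
3 = 3×1 + 0
gcd = 1, so the inverse exists. Back-substitute:
1 = 10 − 3·3
1 = −3·23 + 7·10
1 = 7·148 − 45·23
1 = −45·319 + 97·148
1 = 97·1424 − 433·319
1 = −433·3167 + 963·1424
1 = 963·7758 − 2359·3167
1 = −2359·34199 + 10399·7758
1 = 10399·281350 − 85551·34199
Thus 34199·(-85551) ≡ 1 (mod 281350); reducing, -85551 mod 281350 = 195799.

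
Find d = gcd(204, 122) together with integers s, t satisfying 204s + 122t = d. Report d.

Repeated division:
204 = 1×122 + 82
122 = 1×82 + 40
82 = 2×40 + 2
40 = 20×2 + 0
gcd(204, 122) = 2.
Back-substituting:
2 = 82 − 2·40
2 = −2·122 + 3·82
2 = 3·204 − 5·122
So 2 = (3)·204 + (-5)·122.

2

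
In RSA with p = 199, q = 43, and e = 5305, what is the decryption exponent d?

φ(n) = (p−1)(q−1) = 198·42 = 8316.
Need d with 5305·d ≡ 1 (mod 8316). Apply the extended Euclidean algorithm:
8316 = 1×5305 + 3011
5305 = 1×3011 + 2294
3011 = 1×2294 + 717
2294 = 3×717 + 143
717 = 5×143 + 2
143 = 71×2 + 1
2 = 2×1 + 0
Back-substitute:
1 = 143 − 71·2
1 = −71·717 + 356·143
1 = 356·2294 − 1139·717
1 = −1139·3011 + 1495·2294
1 = 1495·5305 − 2634·3011
1 = −2634·8316 + 4129·5305
So 5305·4129 ≡ 1 (mod 8316), hence d = 4129.

4129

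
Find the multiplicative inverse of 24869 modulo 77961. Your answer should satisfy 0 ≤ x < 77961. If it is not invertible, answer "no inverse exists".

no inverse exists

Compute gcd(24869, 77961):
77961 = 3×24869 + 3354
24869 = 7×3354 + 1391
3354 = 2×1391 + 572
1391 = 2×572 + 247
572 = 2×247 + 78
247 = 3×78 + 13
78 = 6×13 + 0
gcd(24869, 77961) = 13 ≠ 1, so 24869 has no multiplicative inverse modulo 77961.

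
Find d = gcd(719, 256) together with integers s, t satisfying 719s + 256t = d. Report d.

1

Euclidean algorithm:
719 = 2*256 + 207
256 = 1*207 + 49
207 = 4*49 + 11
49 = 4*11 + 5
11 = 2*5 + 1
5 = 5*1 + 0
gcd(719, 256) = 1.
Back-substituting:
1 = 11 − 2·5
1 = −2·49 + 9·11
1 = 9·207 − 38·49
1 = −38·256 + 47·207
1 = 47·719 − 132·256
So 1 = (47)·719 + (-132)·256.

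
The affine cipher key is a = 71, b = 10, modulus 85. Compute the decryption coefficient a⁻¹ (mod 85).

gcd(85, 71) by repeated division:
85 = 1·71 + 14
71 = 5·14 + 1
14 = 14·1 + 0
Since gcd(71, 85) = 1, back-substitute to write 1 as a combination:
1 = 71 − 5·14
1 = −5·85 + 6·71
So 71·6 ≡ 1 (mod 85).

6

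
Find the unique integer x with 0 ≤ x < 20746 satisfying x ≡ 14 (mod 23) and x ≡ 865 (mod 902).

865

Write x = 14 + 23·k. Then 23·k ≡ 865 − 14 ≡ 851 (mod 902).
Need 23⁻¹ mod 902. Extended Euclid on (902, 23):
902 = 39*23 + 5
23 = 4*5 + 3
5 = 1*3 + 2
3 = 1*2 + 1
2 = 2*1 + 0
Back-substitute:
1 = 3 − 2
1 = −5 + 2·3
1 = 2·23 − 9·5
1 = −9·902 + 353·23
23⁻¹ ≡ 353 (mod 902), so k ≡ 353·851 ≡ 37 (mod 902).
x = 14 + 23·37 = 865.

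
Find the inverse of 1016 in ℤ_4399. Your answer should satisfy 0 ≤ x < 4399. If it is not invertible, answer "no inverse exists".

801

Run Euclid on (4399, 1016):
4399 = 4*1016 + 335
1016 = 3*335 + 11
335 = 30*11 + 5
11 = 2*5 + 1
5 = 5*1 + 0
gcd = 1, so the inverse exists. Back-substitute:
1 = 11 − 2·5
1 = −2·335 + 61·11
1 = 61·1016 − 185·335
1 = −185·4399 + 801·1016
So 1016·801 ≡ 1 (mod 4399).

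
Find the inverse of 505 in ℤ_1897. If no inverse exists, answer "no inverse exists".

Run Euclid on (1897, 505):
1897 = 3·505 + 382
505 = 1·382 + 123
382 = 3·123 + 13
123 = 9·13 + 6
13 = 2·6 + 1
6 = 6·1 + 0
The gcd is 1. Working backward:
1 = 13 − 2·6
1 = −2·123 + 19·13
1 = 19·382 − 59·123
1 = −59·505 + 78·382
1 = 78·1897 − 293·505
Hence 505⁻¹ ≡ -293 ≡ 1604 (mod 1897).

1604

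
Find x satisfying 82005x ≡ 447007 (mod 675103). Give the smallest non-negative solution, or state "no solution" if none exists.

28498

First find gcd(82005, 675103):
675103 = 8·82005 + 19063
82005 = 4·19063 + 5753
19063 = 3·5753 + 1804
5753 = 3·1804 + 341
1804 = 5·341 + 99
341 = 3·99 + 44
99 = 2·44 + 11
44 = 4·11 + 0
gcd = 11 and 11 | 447007, so solutions exist. Divide through by 11: 7455x ≡ 40637 (mod 61373).
Now find 7455⁻¹ mod 61373:
61373 = 8*7455 + 1733
7455 = 4*1733 + 523
1733 = 3*523 + 164
523 = 3*164 + 31
164 = 5*31 + 9
31 = 3*9 + 4
9 = 2*4 + 1
4 = 4*1 + 0
Back-substitute:
1 = 9 − 2·4
1 = −2·31 + 7·9
1 = 7·164 − 37·31
1 = −37·523 + 118·164
1 = 118·1733 − 391·523
1 = −391·7455 + 1682·1733
1 = 1682·61373 − 13847·7455
So 7455·(-13847) ≡ 1 (mod 61373), i.e. 7455⁻¹ ≡ 47526.
Then x ≡ 47526·40637 ≡ 28498 (mod 61373); the smallest non-negative solution is x = 28498.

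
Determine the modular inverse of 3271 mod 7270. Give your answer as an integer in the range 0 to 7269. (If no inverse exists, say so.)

6541

gcd(7270, 3271) by repeated division:
7270 = 2×3271 + 728
3271 = 4×728 + 359
728 = 2×359 + 10
359 = 35×10 + 9
10 = 1×9 + 1
9 = 9×1 + 0
gcd = 1, so the inverse exists. Back-substitute:
1 = 10 − 9
1 = −359 + 36·10
1 = 36·728 − 73·359
1 = −73·3271 + 328·728
1 = 328·7270 − 729·3271
Thus 3271·(-729) ≡ 1 (mod 7270); reducing, -729 mod 7270 = 6541.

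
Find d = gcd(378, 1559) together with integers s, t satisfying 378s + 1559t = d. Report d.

Apply Euclid's algorithm to 1559 and 378:
1559 = 4×378 + 47
378 = 8×47 + 2
47 = 23×2 + 1
2 = 2×1 + 0
gcd(378, 1559) = 1.
Back-substituting:
1 = 47 − 23·2
1 = −23·378 + 185·47
1 = 185·1559 − 763·378
So 1 = (185)·1559 + (-763)·378.

1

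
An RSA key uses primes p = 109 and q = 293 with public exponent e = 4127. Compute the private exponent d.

23375

φ(n) = (p−1)(q−1) = 108·292 = 31536.
Need d with 4127·d ≡ 1 (mod 31536). Apply the extended Euclidean algorithm:
31536 = 7*4127 + 2647
4127 = 1*2647 + 1480
2647 = 1*1480 + 1167
1480 = 1*1167 + 313
1167 = 3*313 + 228
313 = 1*228 + 85
228 = 2*85 + 58
85 = 1*58 + 27
58 = 2*27 + 4
27 = 6*4 + 3
4 = 1*3 + 1
3 = 3*1 + 0
Back-substitute:
1 = 4 − 3
1 = −27 + 7·4
1 = 7·58 − 15·27
1 = −15·85 + 22·58
1 = 22·228 − 59·85
1 = −59·313 + 81·228
1 = 81·1167 − 302·313
1 = −302·1480 + 383·1167
1 = 383·2647 − 685·1480
1 = −685·4127 + 1068·2647
1 = 1068·31536 − 8161·4127
So 4127·(-8161) ≡ 1 (mod 31536), hence d ≡ -8161 ≡ 23375 (mod 31536).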